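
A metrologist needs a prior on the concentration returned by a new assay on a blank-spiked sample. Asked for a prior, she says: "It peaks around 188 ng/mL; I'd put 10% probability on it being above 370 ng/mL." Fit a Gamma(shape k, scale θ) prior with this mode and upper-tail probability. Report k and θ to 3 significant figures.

Gamma(k,θ) with k>1 has mode (k−1)θ, so θ = 188/(k−1).
Need P(X < 370) = 0.9 with θ tied to k this way. Start at k = 2, θ = 188: P(X<370) ≈ 0.585.
Too low — raise k to concentrate. Iterating converges to k ≈ 5.18.
Then θ = 188/(5.18−1) ≈ 45.

k ≈ 5.18, θ ≈ 45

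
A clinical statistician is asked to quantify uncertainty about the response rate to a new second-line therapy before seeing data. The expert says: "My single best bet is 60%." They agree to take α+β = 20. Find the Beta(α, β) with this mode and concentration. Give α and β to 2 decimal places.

For α,β > 1 the Beta mode is (α−1)/(α+β−2). With α+β = 20, the mode is (α−1)/18.
Set (α−1)/18 = 0.6 → α = 1 + 0.6·18 = 11.80.
β = 20 − α = 8.20.

α = 11.80, β = 8.20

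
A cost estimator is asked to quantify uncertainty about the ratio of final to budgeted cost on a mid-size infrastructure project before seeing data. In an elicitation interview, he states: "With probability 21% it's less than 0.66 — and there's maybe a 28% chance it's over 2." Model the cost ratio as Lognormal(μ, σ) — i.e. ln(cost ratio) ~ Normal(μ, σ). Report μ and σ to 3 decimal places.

If T ~ Lognormal(μ,σ) then ln T ~ Normal(μ,σ), so the p-quantile of ln T is μ + z_p·σ.
ln(0.66) = -0.4155 and ln(2) = 0.6931; z_{0.21} = -0.8064, z_{0.72} = 0.5828.
σ = (0.6931 − -0.4155)/(0.5828 − (-0.8064)) = 0.798.
μ = -0.4155 − (-0.8064)·0.798 = 0.228.

μ ≈ 0.228, σ ≈ 0.798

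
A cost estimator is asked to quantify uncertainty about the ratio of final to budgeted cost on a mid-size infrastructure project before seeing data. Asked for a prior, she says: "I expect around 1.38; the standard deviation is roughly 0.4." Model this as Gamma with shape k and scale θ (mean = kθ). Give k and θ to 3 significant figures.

For Gamma(k, scale θ): mean = kθ, variance = kθ², so CV = 1/√k.
CV = SD/mean = 0.4/1.38 = 0.2899, hence k = 1/CV² = 11.9.
Then θ = mean/k = 1.38/11.9 = 0.116.

k ≈ 11.9, θ ≈ 0.116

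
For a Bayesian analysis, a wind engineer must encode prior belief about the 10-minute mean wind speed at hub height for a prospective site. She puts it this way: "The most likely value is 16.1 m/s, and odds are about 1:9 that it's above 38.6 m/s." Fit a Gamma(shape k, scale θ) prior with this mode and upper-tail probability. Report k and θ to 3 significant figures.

Gamma(k,θ) with k>1 has mode (k−1)θ, so θ = 16.1/(k−1).
Need P(X < 38.6) = 0.9 with θ tied to k this way. Start at k = 2, θ = 16.1: P(X<38.6) ≈ 0.691.
Too low — raise k to concentrate. Iterating converges to k ≈ 3.51.
Then θ = 16.1/(3.51−1) ≈ 6.4.

k ≈ 3.51, θ ≈ 6.4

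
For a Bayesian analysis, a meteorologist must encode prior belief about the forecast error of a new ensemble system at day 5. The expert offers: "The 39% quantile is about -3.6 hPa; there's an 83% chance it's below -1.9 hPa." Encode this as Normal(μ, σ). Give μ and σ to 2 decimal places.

μ = -3.22, σ = 1.38

For Normal(μ,σ), the p-quantile is μ + z_p·σ. Here z_{0.39} = -0.2793, z_{0.83} = 0.9542.
So -3.6 = μ − 0.2793σ and -1.9 = μ + 0.9542σ.
Subtracting: σ = (-1.9 − -3.6)/(0.9542 − (-0.2793)) = 1.38.
Then μ = -3.6 − (-0.2793)·1.38 = -3.22.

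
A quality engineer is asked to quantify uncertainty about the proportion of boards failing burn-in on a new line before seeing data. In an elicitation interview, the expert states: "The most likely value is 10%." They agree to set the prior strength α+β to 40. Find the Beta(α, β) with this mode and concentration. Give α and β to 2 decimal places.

For α,β > 1 the Beta mode is (α−1)/(α+β−2). With α+β = 40, the mode is (α−1)/38.
Set (α−1)/38 = 0.1 → α = 1 + 0.1·38 = 4.80.
β = 40 − α = 35.20.

α = 4.80, β = 35.20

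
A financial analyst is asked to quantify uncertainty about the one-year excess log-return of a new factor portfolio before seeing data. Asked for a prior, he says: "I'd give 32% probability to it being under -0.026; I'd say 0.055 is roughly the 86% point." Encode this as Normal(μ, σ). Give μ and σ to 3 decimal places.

For Normal(μ,σ), the p-quantile is μ + z_p·σ. Here z_{0.32} = -0.4677, z_{0.86} = 1.08.
So -0.026 = μ − 0.4677σ and 0.055 = μ + 1.08σ.
Subtracting: σ = (0.055 − -0.026)/(1.08 − (-0.4677)) = 0.052.
Then μ = -0.026 − (-0.4677)·0.052 = -0.002.

μ = -0.002, σ = 0.052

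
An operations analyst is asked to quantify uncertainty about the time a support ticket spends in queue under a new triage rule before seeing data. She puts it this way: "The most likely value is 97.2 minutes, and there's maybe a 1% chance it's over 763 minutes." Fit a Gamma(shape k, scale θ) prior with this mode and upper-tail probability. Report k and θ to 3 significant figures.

k ≈ 1.8, θ ≈ 122

Gamma(k,θ) with k>1 has mode (k−1)θ, so θ = 97.2/(k−1).
Need P(X < 763) = 0.99 with θ tied to k this way. Start at k = 2, θ = 97.2: P(X<763) ≈ 0.997.
Too high — lower k to spread out. Iterating converges to k ≈ 1.8.
Then θ = 97.2/(1.8−1) ≈ 122.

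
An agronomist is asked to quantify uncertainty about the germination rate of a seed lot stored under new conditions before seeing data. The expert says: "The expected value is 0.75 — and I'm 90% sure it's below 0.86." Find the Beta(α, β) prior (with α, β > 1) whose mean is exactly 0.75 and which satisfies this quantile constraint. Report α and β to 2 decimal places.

α ≈ 16.88, β ≈ 5.63

With mean 0.75 fixed, write α = 0.75s, β = 0.25s where s = α+β.
Need P(θ < 0.86) = 0.9 under Beta(0.75s, 0.25s). Normal approximation: (q−m)/√(m(1−m)/s) ≈ z_{0.9} = 1.28, so s ≈ 0.75·0.25·(1.28)²/(0.86−0.75)² = 25.5.
At s = 25.5: P(θ<0.86) ≈ 0.915. Adjusting to match 0.9 gives s ≈ 22.51.
So α = 0.75·22.51 ≈ 16.88, β = 0.25·22.51 ≈ 5.63.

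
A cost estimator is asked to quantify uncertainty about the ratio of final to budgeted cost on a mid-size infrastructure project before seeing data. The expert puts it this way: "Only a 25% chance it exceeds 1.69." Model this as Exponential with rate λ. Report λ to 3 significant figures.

P(T > 1.69) = e^(−λ·1.69) = 0.25, so λ = −ln(0.25)/1.69 = 0.82.

λ ≈ 0.82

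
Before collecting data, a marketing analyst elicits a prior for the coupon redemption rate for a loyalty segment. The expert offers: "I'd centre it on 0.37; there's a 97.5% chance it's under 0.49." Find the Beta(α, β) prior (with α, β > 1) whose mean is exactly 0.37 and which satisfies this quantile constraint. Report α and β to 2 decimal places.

With mean 0.37 fixed, write α = 0.37s, β = 0.63s where s = α+β.
Need P(θ < 0.49) = 0.975 under Beta(0.37s, 0.63s). Normal approximation: (q−m)/√(m(1−m)/s) ≈ z_{0.975} = 1.96, so s ≈ 0.37·0.63·(1.96)²/(0.49−0.37)² = 62.2.
At s = 62.2: P(θ<0.49) ≈ 0.973. Adjusting to match 0.975 gives s ≈ 64.82.
So α = 0.37·64.82 ≈ 23.98, β = 0.63·64.82 ≈ 40.84.

α ≈ 23.98, β ≈ 40.84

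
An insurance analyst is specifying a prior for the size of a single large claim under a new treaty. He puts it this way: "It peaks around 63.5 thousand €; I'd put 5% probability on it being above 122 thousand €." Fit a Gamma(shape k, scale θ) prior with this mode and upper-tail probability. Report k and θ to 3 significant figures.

Gamma(k,θ) with k>1 has mode (k−1)θ, so θ = 63.5/(k−1).
Need P(X < 122) = 0.95 with θ tied to k this way. Start at k = 2, θ = 63.5: P(X<122) ≈ 0.572.
Too low — raise k to concentrate. Iterating converges to k ≈ 7.52.
Then θ = 63.5/(7.52−1) ≈ 9.75.

k ≈ 7.52, θ ≈ 9.75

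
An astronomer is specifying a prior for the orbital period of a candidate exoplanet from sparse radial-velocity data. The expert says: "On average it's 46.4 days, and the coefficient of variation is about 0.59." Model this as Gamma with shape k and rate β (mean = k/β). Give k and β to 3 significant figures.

For Gamma(k, rate β): mean = k/β, variance = k/β², so CV = 1/√k.
CV = 0.59, hence k = 1/CV² = 2.87.
Then β = k/mean = 2.87/46.4 = 0.0619.

k ≈ 2.87, β ≈ 0.0619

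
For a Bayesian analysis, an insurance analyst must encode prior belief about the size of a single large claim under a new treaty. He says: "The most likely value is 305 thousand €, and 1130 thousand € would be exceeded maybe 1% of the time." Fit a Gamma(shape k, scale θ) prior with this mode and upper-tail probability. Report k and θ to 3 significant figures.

k ≈ 3.49, θ ≈ 123

Gamma(k,θ) with k>1 has mode (k−1)θ, so θ = 305/(k−1).
Need P(X < 1130) = 0.99 with θ tied to k this way. Start at k = 2, θ = 305: P(X<1130) ≈ 0.884.
Too low — raise k to concentrate. Iterating converges to k ≈ 3.49.
Then θ = 305/(3.49−1) ≈ 123.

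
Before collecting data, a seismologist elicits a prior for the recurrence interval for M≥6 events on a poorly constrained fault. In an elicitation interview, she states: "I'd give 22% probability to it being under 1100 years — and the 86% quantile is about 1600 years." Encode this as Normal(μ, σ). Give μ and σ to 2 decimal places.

μ = 1308.42, σ = 269.90

The p-quantile of Normal(μ,σ) is μ + z_p·σ, with z_{0.22} = -0.7722 and z_{0.86} = 1.08.
Eliminate σ: μ = (z₂·x₁ − z₁·x₂)/(z₂ − z₁) = (1.08·1100 − (-0.7722)·1600)/1.853 = 1308.42.
Then σ = (x₂ − x₁)/(z₂ − z₁) = (1600 − 1100)/1.853 = 269.90.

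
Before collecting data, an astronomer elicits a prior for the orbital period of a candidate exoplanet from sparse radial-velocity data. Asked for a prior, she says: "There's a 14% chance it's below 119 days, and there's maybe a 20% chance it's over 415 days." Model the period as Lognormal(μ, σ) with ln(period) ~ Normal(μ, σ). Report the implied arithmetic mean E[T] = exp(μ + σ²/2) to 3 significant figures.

If T ~ Lognormal(μ,σ) then ln T ~ Normal(μ,σ), so the p-quantile of ln T is μ + z_p·σ.
ln(119) = 4.779 and ln(415) = 6.028; z_{0.14} = -1.08, z_{0.8} = 0.8416.
σ = (6.028 − 4.779)/(0.8416 − (-1.08)) = 0.650.
μ = 4.779 − (-1.08)·0.650 = 5.481.
E[T] = exp(μ + σ²/2) = exp(5.481 + 0.2112) = 297 days.

E[T] ≈ 297 days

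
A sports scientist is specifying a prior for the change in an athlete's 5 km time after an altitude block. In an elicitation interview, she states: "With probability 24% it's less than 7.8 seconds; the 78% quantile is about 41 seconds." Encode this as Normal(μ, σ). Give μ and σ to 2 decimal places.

For Normal(μ,σ), the p-quantile is μ + z_p·σ. Here z_{0.24} = -0.7063, z_{0.78} = 0.7722.
So 7.8 = μ − 0.7063σ and 41 = μ + 0.7722σ.
Subtracting: σ = (41 − 7.8)/(0.7722 − (-0.7063)) = 22.46.
Then μ = 7.8 − (-0.7063)·22.46 = 23.66.

μ = 23.66, σ = 22.46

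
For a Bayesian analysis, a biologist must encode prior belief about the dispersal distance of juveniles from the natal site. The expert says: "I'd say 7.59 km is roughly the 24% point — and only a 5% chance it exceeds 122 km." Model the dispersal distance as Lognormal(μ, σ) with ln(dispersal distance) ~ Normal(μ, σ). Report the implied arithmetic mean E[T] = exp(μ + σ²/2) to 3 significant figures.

E[T] ≈ 35.1 km

If T ~ Lognormal(μ,σ) then ln T ~ Normal(μ,σ), so the p-quantile of ln T is μ + z_p·σ.
ln(7.59) = 2.027 and ln(122) = 4.804; z_{0.24} = -0.7063, z_{0.95} = 1.645.
σ = (4.804 − 2.027)/(1.645 − (-0.7063)) = 1.181.
μ = 2.027 − (-0.7063)·1.181 = 2.861.
E[T] = exp(μ + σ²/2) = exp(2.861 + 0.6976) = 35.1 km.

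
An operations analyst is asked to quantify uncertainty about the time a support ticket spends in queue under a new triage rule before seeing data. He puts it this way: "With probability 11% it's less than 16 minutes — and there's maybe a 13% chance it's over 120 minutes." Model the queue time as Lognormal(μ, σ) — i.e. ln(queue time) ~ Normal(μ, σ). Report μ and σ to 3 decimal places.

If T ~ Lognormal(μ,σ) then ln T ~ Normal(μ,σ), so the p-quantile of ln T is μ + z_p·σ.
ln(16) = 2.773 and ln(120) = 4.787; z_{0.11} = -1.227, z_{0.87} = 1.126.
σ = (4.787 − 2.773)/(1.126 − (-1.227)) = 0.856.
μ = 2.773 − (-1.227)·0.856 = 3.823.

μ ≈ 3.823, σ ≈ 0.856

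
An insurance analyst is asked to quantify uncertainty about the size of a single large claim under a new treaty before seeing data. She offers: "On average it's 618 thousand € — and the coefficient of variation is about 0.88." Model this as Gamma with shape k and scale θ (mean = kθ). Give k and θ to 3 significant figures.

k ≈ 1.29, θ ≈ 479

For Gamma(k, scale θ): mean = kθ, variance = kθ², so CV = 1/√k.
CV = 0.88, hence k = 1/CV² = 1.29.
Then θ = mean/k = 618/1.29 = 479.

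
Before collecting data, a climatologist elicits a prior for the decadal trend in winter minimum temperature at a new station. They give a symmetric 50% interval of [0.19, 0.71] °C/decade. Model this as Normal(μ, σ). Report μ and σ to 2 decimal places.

μ = 0.45, σ = 0.39

A symmetric 50% interval runs μ ± z·σ with z = 0.6745.
Half-width = 0.26, so σ = 0.26/0.6745 = 0.39.
μ is the interval midpoint, 0.45.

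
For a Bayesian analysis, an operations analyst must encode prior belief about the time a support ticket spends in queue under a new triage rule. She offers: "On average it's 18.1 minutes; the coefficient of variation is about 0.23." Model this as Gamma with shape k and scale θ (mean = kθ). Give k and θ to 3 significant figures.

For Gamma(k, scale θ): mean = kθ, variance = kθ², so CV = 1/√k.
CV = 0.23, hence k = 1/CV² = 18.9.
Then θ = mean/k = 18.1/18.9 = 0.957.

k ≈ 18.9, θ ≈ 0.957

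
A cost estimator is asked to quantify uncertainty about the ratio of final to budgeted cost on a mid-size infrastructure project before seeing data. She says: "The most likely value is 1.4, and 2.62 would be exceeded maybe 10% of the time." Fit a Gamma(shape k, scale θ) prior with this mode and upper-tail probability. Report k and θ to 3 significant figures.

Gamma(k,θ) with k>1 has mode (k−1)θ, so θ = 1.4/(k−1).
Need P(X < 2.62) = 0.9 with θ tied to k this way. Start at k = 2, θ = 1.4: P(X<2.62) ≈ 0.558.
Too low — raise k to concentrate. Iterating converges to k ≈ 5.86.
Then θ = 1.4/(5.86−1) ≈ 0.288.

k ≈ 5.86, θ ≈ 0.288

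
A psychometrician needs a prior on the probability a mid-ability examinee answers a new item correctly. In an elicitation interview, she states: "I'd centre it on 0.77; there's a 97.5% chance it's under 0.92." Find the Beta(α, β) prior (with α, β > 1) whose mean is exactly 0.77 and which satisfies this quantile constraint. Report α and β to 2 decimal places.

α ≈ 15.78, β ≈ 4.71

With mean 0.77 fixed, write α = 0.77s, β = 0.23s where s = α+β.
Need P(θ < 0.92) = 0.975 under Beta(0.77s, 0.23s). Normal approximation: (q−m)/√(m(1−m)/s) ≈ z_{0.975} = 1.96, so s ≈ 0.77·0.23·(1.96)²/(0.92−0.77)² = 30.2.
At s = 30.2: P(θ<0.92) ≈ 0.992. Adjusting to match 0.975 gives s ≈ 20.49.
So α = 0.77·20.49 ≈ 15.78, β = 0.23·20.49 ≈ 4.71.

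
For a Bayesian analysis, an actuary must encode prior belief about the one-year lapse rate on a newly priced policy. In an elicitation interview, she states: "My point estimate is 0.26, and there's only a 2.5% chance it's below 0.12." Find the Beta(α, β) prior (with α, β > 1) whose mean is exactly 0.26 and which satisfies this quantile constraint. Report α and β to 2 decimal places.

α ≈ 7.48, β ≈ 21.30

With mean 0.26 fixed, write α = 0.26s, β = 0.74s where s = α+β.
Need P(θ < 0.12) = 0.025 under Beta(0.26s, 0.74s). Normal approximation: (q−m)/√(m(1−m)/s) ≈ z_{0.025} = -1.96, so s ≈ 0.26·0.74·(-1.96)²/(0.12−0.26)² = 37.7.
At s = 37.7: P(θ<0.12) ≈ 0.012. Adjusting to match 0.025 gives s ≈ 28.79.
So α = 0.26·28.79 ≈ 7.48, β = 0.74·28.79 ≈ 21.30.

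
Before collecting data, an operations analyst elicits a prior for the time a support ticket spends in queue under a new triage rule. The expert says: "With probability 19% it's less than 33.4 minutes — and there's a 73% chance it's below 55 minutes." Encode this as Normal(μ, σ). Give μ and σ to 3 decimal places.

For Normal(μ,σ), the p-quantile is μ + z_p·σ. Here z_{0.19} = -0.8779, z_{0.73} = 0.6128.
So 33.4 = μ − 0.8779σ and 55 = μ + 0.6128σ.
Subtracting: σ = (55 − 33.4)/(0.6128 − (-0.8779)) = 14.490.
Then μ = 33.4 − (-0.8779)·14.490 = 46.120.

μ = 46.120, σ = 14.490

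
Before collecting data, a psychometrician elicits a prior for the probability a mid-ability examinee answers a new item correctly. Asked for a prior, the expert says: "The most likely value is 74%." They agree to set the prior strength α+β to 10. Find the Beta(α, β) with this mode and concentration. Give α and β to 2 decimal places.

For α,β > 1 the Beta mode is (α−1)/(α+β−2). With α+β = 10, the mode is (α−1)/8.
Set (α−1)/8 = 0.74 → α = 1 + 0.74·8 = 6.92.
β = 10 − α = 3.08.

α = 6.92, β = 3.08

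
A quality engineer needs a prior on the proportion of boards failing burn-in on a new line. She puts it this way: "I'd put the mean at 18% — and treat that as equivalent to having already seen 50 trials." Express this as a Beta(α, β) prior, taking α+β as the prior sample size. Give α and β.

α = 9, β = 41

Under the effective-sample-size interpretation, Beta(α, β) has prior mean α/(α+β) and prior sample size α+β.
So α+β = 50 and α/(α+β) = 0.18, giving α = 0.18·50 = 9 and β = 50 − 9 = 41.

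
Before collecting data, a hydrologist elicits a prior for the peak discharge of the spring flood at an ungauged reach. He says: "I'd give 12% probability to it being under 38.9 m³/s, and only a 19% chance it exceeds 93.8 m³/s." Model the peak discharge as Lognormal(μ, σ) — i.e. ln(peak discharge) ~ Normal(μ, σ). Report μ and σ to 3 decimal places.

If T ~ Lognormal(μ,σ) then ln T ~ Normal(μ,σ), so the p-quantile of ln T is μ + z_p·σ.
ln(38.9) = 3.661 and ln(93.8) = 4.541; z_{0.12} = -1.175, z_{0.81} = 0.8779.
σ = (4.541 − 3.661)/(0.8779 − (-1.175)) = 0.429.
μ = 3.661 − (-1.175)·0.429 = 4.165.

μ ≈ 4.165, σ ≈ 0.429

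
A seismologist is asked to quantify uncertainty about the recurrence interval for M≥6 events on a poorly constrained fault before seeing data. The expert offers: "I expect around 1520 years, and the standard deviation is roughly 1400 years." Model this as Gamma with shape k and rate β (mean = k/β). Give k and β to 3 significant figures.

For Gamma(k, rate β): mean = k/β, variance = k/β², so CV = 1/√k.
CV = SD/mean = 1400/1520 = 0.9211, hence k = 1/CV² = 1.18.
Then β = k/mean = 1.18/1520 = 0.000776.

k ≈ 1.18, β ≈ 0.000776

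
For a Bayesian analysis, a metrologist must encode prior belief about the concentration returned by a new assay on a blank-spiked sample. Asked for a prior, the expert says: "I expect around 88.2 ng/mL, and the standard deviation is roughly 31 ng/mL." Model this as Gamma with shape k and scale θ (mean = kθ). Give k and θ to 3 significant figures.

For Gamma(k, scale θ): mean = kθ, variance = kθ², so CV = 1/√k.
CV = SD/mean = 31/88.2 = 0.3515, hence k = 1/CV² = 8.09.
Then θ = mean/k = 88.2/8.09 = 10.9.

k ≈ 8.09, θ ≈ 10.9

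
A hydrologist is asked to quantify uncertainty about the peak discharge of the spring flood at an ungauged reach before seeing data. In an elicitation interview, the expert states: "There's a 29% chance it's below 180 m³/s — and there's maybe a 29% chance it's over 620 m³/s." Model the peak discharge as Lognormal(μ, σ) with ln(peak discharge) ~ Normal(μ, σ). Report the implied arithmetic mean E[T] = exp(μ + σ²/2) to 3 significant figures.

If T ~ Lognormal(μ,σ) then ln T ~ Normal(μ,σ), so the p-quantile of ln T is μ + z_p·σ.
ln(180) = 5.193 and ln(620) = 6.43; z_{0.29} = -0.5534, z_{0.71} = 0.5534.
σ = (6.43 − 5.193)/(0.5534 − (-0.5534)) = 1.117.
μ = 5.193 − (-0.5534)·1.117 = 5.811.
E[T] = exp(μ + σ²/2) = exp(5.811 + 0.6244) = 624 m³/s.

E[T] ≈ 624 m³/s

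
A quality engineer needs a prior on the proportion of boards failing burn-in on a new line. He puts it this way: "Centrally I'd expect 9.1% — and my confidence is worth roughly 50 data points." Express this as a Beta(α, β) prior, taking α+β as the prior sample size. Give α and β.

Under the effective-sample-size interpretation, Beta(α, β) has prior mean α/(α+β) and prior sample size α+β.
So α+β = 50 and α/(α+β) = 0.091, giving α = 0.091·50 = 4.55 and β = 50 − 4.55 = 45.45.

α = 4.55, β = 45.45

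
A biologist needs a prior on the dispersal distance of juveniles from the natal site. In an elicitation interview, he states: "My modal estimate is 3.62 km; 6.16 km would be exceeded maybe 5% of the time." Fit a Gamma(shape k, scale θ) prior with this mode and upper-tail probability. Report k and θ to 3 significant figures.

Gamma(k,θ) with k>1 has mode (k−1)θ, so θ = 3.62/(k−1).
Need P(X < 6.16) = 0.95 with θ tied to k this way. Start at k = 2, θ = 3.62: P(X<6.16) ≈ 0.507.
Too low — raise k to concentrate. Iterating converges to k ≈ 10.9.
Then θ = 3.62/(10.9−1) ≈ 0.366.

k ≈ 10.9, θ ≈ 0.366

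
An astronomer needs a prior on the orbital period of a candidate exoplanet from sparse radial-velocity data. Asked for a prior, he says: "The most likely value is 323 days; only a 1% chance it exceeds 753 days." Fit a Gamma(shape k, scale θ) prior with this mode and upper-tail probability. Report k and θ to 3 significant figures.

Gamma(k,θ) with k>1 has mode (k−1)θ, so θ = 323/(k−1).
Need P(X < 753) = 0.99 with θ tied to k this way. Start at k = 2, θ = 323: P(X<753) ≈ 0.676.
Too low — raise k to concentrate. Iterating converges to k ≈ 7.65.
Then θ = 323/(7.65−1) ≈ 48.6.

k ≈ 7.65, θ ≈ 48.6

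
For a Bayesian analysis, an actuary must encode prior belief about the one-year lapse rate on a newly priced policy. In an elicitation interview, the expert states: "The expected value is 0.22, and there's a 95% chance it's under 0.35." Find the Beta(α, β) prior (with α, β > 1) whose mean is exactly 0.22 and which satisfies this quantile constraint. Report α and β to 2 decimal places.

With mean 0.22 fixed, write α = 0.22s, β = 0.78s where s = α+β.
Need P(θ < 0.35) = 0.95 under Beta(0.22s, 0.78s). Normal approximation: (q−m)/√(m(1−m)/s) ≈ z_{0.95} = 1.64, so s ≈ 0.22·0.78·(1.64)²/(0.35−0.22)² = 27.5.
At s = 27.5: P(θ<0.35) ≈ 0.940. Adjusting to match 0.95 gives s ≈ 31.11.
So α = 0.22·31.11 ≈ 6.85, β = 0.78·31.11 ≈ 24.27.

α ≈ 6.85, β ≈ 24.27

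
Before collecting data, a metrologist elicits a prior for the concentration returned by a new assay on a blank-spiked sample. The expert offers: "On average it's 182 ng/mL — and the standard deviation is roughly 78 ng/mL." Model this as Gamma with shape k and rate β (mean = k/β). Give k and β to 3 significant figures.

For Gamma(k, rate β): mean = k/β, variance = k/β², so CV = 1/√k.
CV = SD/mean = 78/182 = 0.4286, hence k = 1/CV² = 5.44.
Then β = k/mean = 5.44/182 = 0.0299.

k ≈ 5.44, β ≈ 0.0299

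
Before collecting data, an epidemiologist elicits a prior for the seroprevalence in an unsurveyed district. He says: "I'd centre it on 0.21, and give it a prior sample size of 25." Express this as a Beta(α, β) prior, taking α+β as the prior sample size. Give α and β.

Under the effective-sample-size interpretation, Beta(α, β) has prior mean α/(α+β) and prior sample size α+β.
So α+β = 25 and α/(α+β) = 0.21, giving α = 0.21·25 = 5.25 and β = 25 − 5.25 = 19.75.

α = 5.25, β = 19.75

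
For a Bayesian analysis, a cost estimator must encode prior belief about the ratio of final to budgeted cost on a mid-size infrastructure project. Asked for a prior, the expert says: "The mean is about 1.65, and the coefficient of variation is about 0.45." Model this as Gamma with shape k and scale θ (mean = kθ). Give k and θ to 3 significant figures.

For Gamma(k, scale θ): mean = kθ, variance = kθ², so CV = 1/√k.
CV = 0.45, hence k = 1/CV² = 4.94.
Then θ = mean/k = 1.65/4.94 = 0.334.

k ≈ 4.94, θ ≈ 0.334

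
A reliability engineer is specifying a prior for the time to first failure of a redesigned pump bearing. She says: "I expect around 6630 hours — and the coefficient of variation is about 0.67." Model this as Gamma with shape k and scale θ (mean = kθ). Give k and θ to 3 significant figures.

k ≈ 2.23, θ ≈ 2980

For Gamma(k, scale θ): mean = kθ, variance = kθ², so CV = 1/√k.
CV = 0.67, hence k = 1/CV² = 2.23.
Then θ = mean/k = 6630/2.23 = 2980.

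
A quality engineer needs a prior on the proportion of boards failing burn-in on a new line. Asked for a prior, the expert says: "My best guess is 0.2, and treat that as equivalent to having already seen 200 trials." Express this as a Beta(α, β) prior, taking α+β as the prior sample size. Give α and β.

α = 40, β = 160

Under the effective-sample-size interpretation, Beta(α, β) has prior mean α/(α+β) and prior sample size α+β.
So α+β = 200 and α/(α+β) = 0.2, giving α = 0.2·200 = 40 and β = 200 − 40 = 160.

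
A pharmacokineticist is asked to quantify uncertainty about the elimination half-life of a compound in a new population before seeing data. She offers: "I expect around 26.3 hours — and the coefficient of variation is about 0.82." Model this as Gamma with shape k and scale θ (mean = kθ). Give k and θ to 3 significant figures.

k ≈ 1.49, θ ≈ 17.7

For Gamma(k, scale θ): mean = kθ, variance = kθ², so CV = 1/√k.
CV = 0.82, hence k = 1/CV² = 1.49.
Then θ = mean/k = 26.3/1.49 = 17.7.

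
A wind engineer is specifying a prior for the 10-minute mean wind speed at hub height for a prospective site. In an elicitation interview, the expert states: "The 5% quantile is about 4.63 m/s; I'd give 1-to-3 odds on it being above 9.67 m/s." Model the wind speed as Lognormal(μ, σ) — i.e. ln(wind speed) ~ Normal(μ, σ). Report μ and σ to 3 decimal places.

μ ≈ 2.055, σ ≈ 0.318

If T ~ Lognormal(μ,σ) then ln T ~ Normal(μ,σ), so the p-quantile of ln T is μ + z_p·σ.
ln(4.63) = 1.533 and ln(9.67) = 2.269; z_{0.05} = -1.645, z_{0.75} = 0.6745.
σ = (2.269 − 1.533)/(0.6745 − (-1.645)) = 0.318.
μ = 1.533 − (-1.645)·0.318 = 2.055.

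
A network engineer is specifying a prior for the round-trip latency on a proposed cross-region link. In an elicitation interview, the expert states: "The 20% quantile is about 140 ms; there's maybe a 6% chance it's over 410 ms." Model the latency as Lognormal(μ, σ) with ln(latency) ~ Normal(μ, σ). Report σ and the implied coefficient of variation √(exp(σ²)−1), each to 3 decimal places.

σ ≈ 0.448, CV ≈ 0.472

If T ~ Lognormal(μ,σ) then ln T ~ Normal(μ,σ), so the p-quantile of ln T is μ + z_p·σ.
ln(140) = 4.942 and ln(410) = 6.016; z_{0.2} = -0.8416, z_{0.94} = 1.555.
σ = (6.016 − 4.942)/(1.555 − (-0.8416)) = 0.448.
μ = 4.942 − (-0.8416)·0.448 = 5.319.
CV = √(exp(σ²)−1) = √(exp(0.2011)−1) = 0.472.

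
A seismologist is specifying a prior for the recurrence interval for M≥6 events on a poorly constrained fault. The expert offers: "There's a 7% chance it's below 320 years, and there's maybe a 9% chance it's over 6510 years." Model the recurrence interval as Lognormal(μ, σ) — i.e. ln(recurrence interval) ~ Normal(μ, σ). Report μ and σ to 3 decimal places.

If T ~ Lognormal(μ,σ) then ln T ~ Normal(μ,σ), so the p-quantile of ln T is μ + z_p·σ.
ln(320) = 5.768 and ln(6510) = 8.781; z_{0.07} = -1.476, z_{0.91} = 1.341.
σ = (8.781 − 5.768)/(1.341 − (-1.476)) = 1.070.
μ = 5.768 − (-1.476)·1.070 = 7.347.

μ ≈ 7.347, σ ≈ 1.070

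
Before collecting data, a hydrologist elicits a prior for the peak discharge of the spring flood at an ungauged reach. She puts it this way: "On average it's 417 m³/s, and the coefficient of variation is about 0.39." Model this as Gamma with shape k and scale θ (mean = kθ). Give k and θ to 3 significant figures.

k ≈ 6.57, θ ≈ 63.4

For Gamma(k, scale θ): mean = kθ, variance = kθ², so CV = 1/√k.
CV = 0.39, hence k = 1/CV² = 6.57.
Then θ = mean/k = 417/6.57 = 63.4.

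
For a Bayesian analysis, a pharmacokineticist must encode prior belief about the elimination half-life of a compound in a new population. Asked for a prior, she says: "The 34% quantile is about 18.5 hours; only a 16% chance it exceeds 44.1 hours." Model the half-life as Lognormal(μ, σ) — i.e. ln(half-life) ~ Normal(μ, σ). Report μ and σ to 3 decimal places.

If T ~ Lognormal(μ,σ) then ln T ~ Normal(μ,σ), so the p-quantile of ln T is μ + z_p·σ.
ln(18.5) = 2.918 and ln(44.1) = 3.786; z_{0.34} = -0.4125, z_{0.84} = 0.9945.
σ = (3.786 − 2.918)/(0.9945 − (-0.4125)) = 0.617.
μ = 2.918 − (-0.4125)·0.617 = 3.172.

μ ≈ 3.172, σ ≈ 0.617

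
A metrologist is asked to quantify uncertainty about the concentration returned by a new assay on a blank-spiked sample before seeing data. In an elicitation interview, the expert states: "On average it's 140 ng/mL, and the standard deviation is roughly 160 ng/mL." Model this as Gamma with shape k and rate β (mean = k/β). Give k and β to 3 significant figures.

For Gamma(k, rate β): mean = k/β, variance = k/β², so CV = 1/√k.
CV = SD/mean = 160/140 = 1.143, hence k = 1/CV² = 0.766.
Then β = k/mean = 0.766/140 = 0.00547.

k ≈ 0.766, β ≈ 0.00547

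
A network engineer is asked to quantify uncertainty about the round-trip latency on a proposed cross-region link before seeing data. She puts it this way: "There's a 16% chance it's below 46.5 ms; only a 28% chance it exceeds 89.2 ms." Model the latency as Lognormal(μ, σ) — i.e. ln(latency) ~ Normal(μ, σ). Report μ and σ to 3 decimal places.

μ ≈ 4.250, σ ≈ 0.413

If T ~ Lognormal(μ,σ) then ln T ~ Normal(μ,σ), so the p-quantile of ln T is μ + z_p·σ.
ln(46.5) = 3.839 and ln(89.2) = 4.491; z_{0.16} = -0.9945, z_{0.72} = 0.5828.
σ = (4.491 − 3.839)/(0.5828 − (-0.9945)) = 0.413.
μ = 3.839 − (-0.9945)·0.413 = 4.250.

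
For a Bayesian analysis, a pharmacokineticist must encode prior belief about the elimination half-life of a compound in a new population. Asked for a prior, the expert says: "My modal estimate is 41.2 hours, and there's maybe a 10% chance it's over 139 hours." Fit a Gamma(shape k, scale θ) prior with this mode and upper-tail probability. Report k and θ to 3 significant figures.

k ≈ 2.27, θ ≈ 32.4

Gamma(k,θ) with k>1 has mode (k−1)θ, so θ = 41.2/(k−1).
Need P(X < 139) = 0.9 with θ tied to k this way. Start at k = 2, θ = 41.2: P(X<139) ≈ 0.850.
Too low — raise k to concentrate. Iterating converges to k ≈ 2.27.
Then θ = 41.2/(2.27−1) ≈ 32.4.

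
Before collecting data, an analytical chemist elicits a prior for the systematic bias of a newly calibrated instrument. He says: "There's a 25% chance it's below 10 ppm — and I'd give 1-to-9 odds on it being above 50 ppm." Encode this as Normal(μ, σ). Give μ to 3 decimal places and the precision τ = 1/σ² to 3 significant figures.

μ = 23.793, τ = 0.00239

The p-quantile of Normal(μ,σ) is μ + z_p·σ, with z_{0.25} = -0.6745 and z_{0.9} = 1.282.
Eliminate σ: μ = (z₂·x₁ − z₁·x₂)/(z₂ − z₁) = (1.282·10 − (-0.6745)·50)/1.956 = 23.793.
Then σ = (x₂ − x₁)/(z₂ − z₁) = (50 − 10)/1.956 = 20.449.
Precision τ = 1/σ² = 1/20.45² = 0.00239.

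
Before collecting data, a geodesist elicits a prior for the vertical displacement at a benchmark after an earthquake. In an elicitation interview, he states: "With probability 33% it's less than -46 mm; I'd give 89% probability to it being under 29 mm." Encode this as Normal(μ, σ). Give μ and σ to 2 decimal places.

The p-quantile of Normal(μ,σ) is μ + z_p·σ, with z_{0.33} = -0.4399 and z_{0.89} = 1.227.
Eliminate σ: μ = (z₂·x₁ − z₁·x₂)/(z₂ − z₁) = (1.227·-46 − (-0.4399)·29)/1.666 = -26.20.
Then σ = (x₂ − x₁)/(z₂ − z₁) = (29 − -46)/1.666 = 45.01.

μ = -26.20, σ = 45.01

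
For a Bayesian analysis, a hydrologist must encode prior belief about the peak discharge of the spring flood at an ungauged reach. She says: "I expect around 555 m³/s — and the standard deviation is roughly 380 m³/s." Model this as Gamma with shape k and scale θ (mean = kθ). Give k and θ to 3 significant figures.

k ≈ 2.13, θ ≈ 260

For Gamma(k, scale θ): mean = kθ, variance = kθ², so CV = 1/√k.
CV = SD/mean = 380/555 = 0.6847, hence k = 1/CV² = 2.13.
Then θ = mean/k = 555/2.13 = 260.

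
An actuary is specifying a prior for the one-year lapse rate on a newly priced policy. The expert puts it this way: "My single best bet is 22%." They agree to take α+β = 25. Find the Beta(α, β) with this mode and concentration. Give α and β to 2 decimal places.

For α,β > 1 the Beta mode is (α−1)/(α+β−2). With α+β = 25, the mode is (α−1)/23.
Set (α−1)/23 = 0.22 → α = 1 + 0.22·23 = 6.06.
β = 25 − α = 18.94.

α = 6.06, β = 18.94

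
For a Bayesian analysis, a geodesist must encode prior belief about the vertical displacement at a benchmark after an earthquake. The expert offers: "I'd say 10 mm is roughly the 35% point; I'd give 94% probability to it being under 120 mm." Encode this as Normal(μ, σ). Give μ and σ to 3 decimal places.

μ = 31.847, σ = 56.698

The p-quantile of Normal(μ,σ) is μ + z_p·σ, with z_{0.35} = -0.3853 and z_{0.94} = 1.555.
Eliminate σ: μ = (z₂·x₁ − z₁·x₂)/(z₂ − z₁) = (1.555·10 − (-0.3853)·120)/1.94 = 31.847.
Then σ = (x₂ − x₁)/(z₂ − z₁) = (120 − 10)/1.94 = 56.698.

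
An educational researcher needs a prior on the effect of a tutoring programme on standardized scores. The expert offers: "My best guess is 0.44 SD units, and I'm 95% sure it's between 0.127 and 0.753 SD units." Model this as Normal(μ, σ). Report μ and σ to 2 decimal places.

μ = 0.44, σ = 0.16

A symmetric 95% interval runs μ ± z·σ with z = 1.96.
Half-width = 0.313, so σ = 0.313/1.96 = 0.16.
μ is the stated best guess, 0.44.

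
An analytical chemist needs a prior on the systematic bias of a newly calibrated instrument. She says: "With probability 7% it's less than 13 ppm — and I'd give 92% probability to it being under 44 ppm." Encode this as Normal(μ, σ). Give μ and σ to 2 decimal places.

For Normal(μ,σ), the p-quantile is μ + z_p·σ. Here z_{0.07} = -1.476, z_{0.92} = 1.405.
So 13 = μ − 1.476σ and 44 = μ + 1.405σ.
Subtracting: σ = (44 − 13)/(1.405 − (-1.476)) = 10.76.
Then μ = 13 − (-1.476)·10.76 = 28.88.

μ = 28.88, σ = 10.76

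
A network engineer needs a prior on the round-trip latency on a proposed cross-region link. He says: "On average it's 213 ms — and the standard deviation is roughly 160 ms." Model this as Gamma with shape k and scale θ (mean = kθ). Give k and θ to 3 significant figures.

For Gamma(k, scale θ): mean = kθ, variance = kθ², so CV = 1/√k.
CV = SD/mean = 160/213 = 0.7512, hence k = 1/CV² = 1.77.
Then θ = mean/k = 213/1.77 = 120.

k ≈ 1.77, θ ≈ 120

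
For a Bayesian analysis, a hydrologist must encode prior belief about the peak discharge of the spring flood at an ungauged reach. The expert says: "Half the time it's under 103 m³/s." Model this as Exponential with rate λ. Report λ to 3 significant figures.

λ ≈ 0.00673

Exponential median = ln 2 / λ, so λ = ln 2 / 103.0 = 0.00673.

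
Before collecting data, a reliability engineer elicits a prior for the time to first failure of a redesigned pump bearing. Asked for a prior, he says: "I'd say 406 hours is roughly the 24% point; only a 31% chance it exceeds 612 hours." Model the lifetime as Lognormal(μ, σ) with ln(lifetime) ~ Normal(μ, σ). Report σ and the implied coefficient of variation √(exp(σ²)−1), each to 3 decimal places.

If T ~ Lognormal(μ,σ) then ln T ~ Normal(μ,σ), so the p-quantile of ln T is μ + z_p·σ.
ln(406) = 6.006 and ln(612) = 6.417; z_{0.24} = -0.7063, z_{0.69} = 0.4959.
σ = (6.417 − 6.006)/(0.4959 − (-0.7063)) = 0.341.
μ = 6.006 − (-0.7063)·0.341 = 6.247.
CV = √(exp(σ²)−1) = √(exp(0.1165)−1) = 0.352.

σ ≈ 0.341, CV ≈ 0.352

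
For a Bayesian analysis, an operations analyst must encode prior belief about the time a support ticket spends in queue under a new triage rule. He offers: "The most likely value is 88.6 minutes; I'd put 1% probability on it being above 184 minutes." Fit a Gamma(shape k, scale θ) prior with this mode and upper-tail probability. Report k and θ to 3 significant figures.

Gamma(k,θ) with k>1 has mode (k−1)θ, so θ = 88.6/(k−1).
Need P(X < 184) = 0.99 with θ tied to k this way. Start at k = 2, θ = 88.6: P(X<184) ≈ 0.614.
Too low — raise k to concentrate. Iterating converges to k ≈ 10.1.
Then θ = 88.6/(10.1−1) ≈ 9.7.

k ≈ 10.1, θ ≈ 9.7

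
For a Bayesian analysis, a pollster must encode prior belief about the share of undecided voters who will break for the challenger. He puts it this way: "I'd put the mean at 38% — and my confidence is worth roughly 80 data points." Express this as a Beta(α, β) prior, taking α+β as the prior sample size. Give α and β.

α = 30.4, β = 49.6

Under the effective-sample-size interpretation, Beta(α, β) has prior mean α/(α+β) and prior sample size α+β.
So α+β = 80 and α/(α+β) = 0.38, giving α = 0.38·80 = 30.4 and β = 80 − 30.4 = 49.6.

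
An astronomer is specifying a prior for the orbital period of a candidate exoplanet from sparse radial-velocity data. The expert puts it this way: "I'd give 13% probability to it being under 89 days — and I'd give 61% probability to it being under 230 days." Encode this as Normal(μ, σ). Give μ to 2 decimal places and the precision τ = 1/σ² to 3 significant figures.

For Normal(μ,σ), the p-quantile is μ + z_p·σ. Here z_{0.13} = -1.126, z_{0.61} = 0.2793.
So 89 = μ − 1.126σ and 230 = μ + 0.2793σ.
Subtracting: σ = (230 − 89)/(0.2793 − (-1.126)) = 100.31.
Then μ = 89 − (-1.126)·100.31 = 201.98.
Precision τ = 1/σ² = 1/100.3² = 9.94e-05.

μ = 201.98, τ = 9.94e-05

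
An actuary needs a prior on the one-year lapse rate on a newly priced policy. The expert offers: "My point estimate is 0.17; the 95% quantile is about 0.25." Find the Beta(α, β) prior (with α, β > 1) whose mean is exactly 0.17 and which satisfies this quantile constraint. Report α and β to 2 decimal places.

With mean 0.17 fixed, write α = 0.17s, β = 0.83s where s = α+β.
Need P(θ < 0.25) = 0.95 under Beta(0.17s, 0.83s). Normal approximation: (q−m)/√(m(1−m)/s) ≈ z_{0.95} = 1.64, so s ≈ 0.17·0.83·(1.64)²/(0.25−0.17)² = 59.6.
At s = 59.6: P(θ<0.25) ≈ 0.940. Adjusting to match 0.95 gives s ≈ 67.36.
So α = 0.17·67.36 ≈ 11.45, β = 0.83·67.36 ≈ 55.90.

α ≈ 11.45, β ≈ 55.90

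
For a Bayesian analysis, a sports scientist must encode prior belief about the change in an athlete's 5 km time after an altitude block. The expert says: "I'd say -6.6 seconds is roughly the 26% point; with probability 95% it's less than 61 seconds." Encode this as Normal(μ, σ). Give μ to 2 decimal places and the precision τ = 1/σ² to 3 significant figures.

For Normal(μ,σ), the p-quantile is μ + z_p·σ. Here z_{0.26} = -0.6433, z_{0.95} = 1.645.
So -6.6 = μ − 0.6433σ and 61 = μ + 1.645σ.
Subtracting: σ = (61 − -6.6)/(1.645 − (-0.6433)) = 29.54.
Then μ = -6.6 − (-0.6433)·29.54 = 12.41.
Precision τ = 1/σ² = 1/29.54² = 0.00115.

μ = 12.41, τ = 0.00115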